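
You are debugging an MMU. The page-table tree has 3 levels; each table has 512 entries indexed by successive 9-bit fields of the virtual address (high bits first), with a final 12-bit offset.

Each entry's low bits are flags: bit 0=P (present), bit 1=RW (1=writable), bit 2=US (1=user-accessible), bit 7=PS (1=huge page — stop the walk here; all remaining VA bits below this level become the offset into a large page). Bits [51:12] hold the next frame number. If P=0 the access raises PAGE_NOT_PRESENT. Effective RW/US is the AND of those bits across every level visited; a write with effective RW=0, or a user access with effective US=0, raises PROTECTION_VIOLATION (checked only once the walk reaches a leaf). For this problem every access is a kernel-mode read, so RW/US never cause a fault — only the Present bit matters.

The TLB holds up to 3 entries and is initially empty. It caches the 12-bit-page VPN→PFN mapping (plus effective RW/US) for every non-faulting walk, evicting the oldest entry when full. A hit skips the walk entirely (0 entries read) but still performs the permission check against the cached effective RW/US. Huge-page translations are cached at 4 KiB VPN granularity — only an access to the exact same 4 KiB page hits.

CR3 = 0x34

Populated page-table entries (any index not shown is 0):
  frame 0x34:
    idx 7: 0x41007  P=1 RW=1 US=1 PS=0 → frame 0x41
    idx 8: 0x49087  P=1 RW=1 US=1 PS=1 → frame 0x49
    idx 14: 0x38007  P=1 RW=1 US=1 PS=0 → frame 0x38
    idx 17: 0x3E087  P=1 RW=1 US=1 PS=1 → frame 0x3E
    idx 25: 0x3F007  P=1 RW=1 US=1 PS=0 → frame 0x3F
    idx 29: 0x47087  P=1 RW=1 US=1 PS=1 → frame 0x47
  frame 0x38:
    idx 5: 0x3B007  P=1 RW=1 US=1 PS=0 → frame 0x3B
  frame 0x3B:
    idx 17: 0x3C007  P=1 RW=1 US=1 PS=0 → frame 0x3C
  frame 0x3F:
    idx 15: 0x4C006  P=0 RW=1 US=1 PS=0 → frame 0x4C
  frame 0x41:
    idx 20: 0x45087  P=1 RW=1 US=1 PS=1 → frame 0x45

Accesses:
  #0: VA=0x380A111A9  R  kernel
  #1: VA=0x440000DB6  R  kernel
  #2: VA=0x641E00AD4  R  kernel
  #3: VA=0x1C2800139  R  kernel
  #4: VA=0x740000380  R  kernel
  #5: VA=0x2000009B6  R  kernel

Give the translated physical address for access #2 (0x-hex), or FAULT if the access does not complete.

Per-access translation:
#0 VA=0x380A111A9 (r,kernel):
  L0: frame=0x34 idx=14 entry=0x38007 [P=1 RW=1 US=1 PS=0]
  L1: frame=0x38 idx=5 entry=0x3B007 [P=1 RW=1 US=1 PS=0]
  L2: frame=0x3B idx=17 entry=0x3C007 [P=1 RW=1 US=1 PS=0]
  ✓ 0x3C1A9  — 3 lookups
#1 VA=0x440000DB6 (r,kernel):
  L0: frame=0x34 idx=17 entry=0x3E087 [P=1 RW=1 US=1 PS=1]
  ✓ 0x3EDB6 (huge @L0)  — 1 lookups
#2 VA=0x641E00AD4 (r,kernel):
  L0: frame=0x34 idx=25 entry=0x3F007 [P=1 RW=1 US=1 PS=0]
  L1: frame=0x3F idx=15 entry=0x4C006 [P=0 RW=1 US=1 PS=0]
  ⇒ fault: PAGE_NOT_PRESENT  — 2 lookups
#3 VA=0x1C2800139 (r,kernel):
  L0: frame=0x34 idx=7 entry=0x41007 [P=1 RW=1 US=1 PS=0]
  L1: frame=0x41 idx=20 entry=0x45087 [P=1 RW=1 US=1 PS=1]
  ✓ 0x45139 (huge @L1)  — 2 lookups
#4 VA=0x740000380 (r,kernel):
  L0: frame=0x34 idx=29 entry=0x47087 [P=1 RW=1 US=1 PS=1]
  ✓ 0x47380 (huge @L0)  — 1 lookups
#5 VA=0x2000009B6 (r,kernel):
  L0: frame=0x34 idx=8 entry=0x49087 [P=1 RW=1 US=1 PS=1]
  ✓ 0x499B6 (huge @L0)  — 1 lookups

Access #2 PA: FAULT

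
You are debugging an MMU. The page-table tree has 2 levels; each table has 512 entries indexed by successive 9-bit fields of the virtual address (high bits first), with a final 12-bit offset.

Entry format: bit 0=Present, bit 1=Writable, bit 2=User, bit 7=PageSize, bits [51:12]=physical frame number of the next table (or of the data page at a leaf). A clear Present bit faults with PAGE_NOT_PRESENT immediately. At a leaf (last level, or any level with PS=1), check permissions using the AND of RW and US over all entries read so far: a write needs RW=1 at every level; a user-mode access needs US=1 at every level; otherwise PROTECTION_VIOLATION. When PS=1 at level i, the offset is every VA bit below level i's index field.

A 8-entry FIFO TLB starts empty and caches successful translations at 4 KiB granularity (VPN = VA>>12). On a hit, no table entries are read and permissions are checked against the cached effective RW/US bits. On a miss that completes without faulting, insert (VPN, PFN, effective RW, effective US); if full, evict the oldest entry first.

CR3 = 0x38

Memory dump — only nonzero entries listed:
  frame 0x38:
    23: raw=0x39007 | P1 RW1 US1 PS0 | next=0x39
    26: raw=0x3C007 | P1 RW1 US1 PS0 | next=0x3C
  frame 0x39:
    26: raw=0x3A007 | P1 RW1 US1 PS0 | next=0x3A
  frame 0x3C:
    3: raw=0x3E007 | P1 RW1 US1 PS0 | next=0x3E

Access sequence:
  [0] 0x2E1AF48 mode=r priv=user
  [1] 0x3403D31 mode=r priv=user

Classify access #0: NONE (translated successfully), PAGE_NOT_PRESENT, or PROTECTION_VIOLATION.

Walk each access:
#0 VA=0x2E1AF48 (r,user):
  [0] read 0x38 idx=23: raw=0x39007 flags P=1 W=1 U=1 S=0
  [1] read 0x39 idx=26: raw=0x3A007 flags P=1 W=1 U=1 S=0
  ✓ 0x3AF48  — 2 lookups
#1 VA=0x3403D31 (r,user):
  [0] read 0x38 idx=26: raw=0x3C007 flags P=1 W=1 U=1 S=0
  [1] read 0x3C idx=3: raw=0x3E007 flags P=1 W=1 U=1 S=0
  ✓ 0x3ED31  — 2 lookups

Access #0 fault: NONE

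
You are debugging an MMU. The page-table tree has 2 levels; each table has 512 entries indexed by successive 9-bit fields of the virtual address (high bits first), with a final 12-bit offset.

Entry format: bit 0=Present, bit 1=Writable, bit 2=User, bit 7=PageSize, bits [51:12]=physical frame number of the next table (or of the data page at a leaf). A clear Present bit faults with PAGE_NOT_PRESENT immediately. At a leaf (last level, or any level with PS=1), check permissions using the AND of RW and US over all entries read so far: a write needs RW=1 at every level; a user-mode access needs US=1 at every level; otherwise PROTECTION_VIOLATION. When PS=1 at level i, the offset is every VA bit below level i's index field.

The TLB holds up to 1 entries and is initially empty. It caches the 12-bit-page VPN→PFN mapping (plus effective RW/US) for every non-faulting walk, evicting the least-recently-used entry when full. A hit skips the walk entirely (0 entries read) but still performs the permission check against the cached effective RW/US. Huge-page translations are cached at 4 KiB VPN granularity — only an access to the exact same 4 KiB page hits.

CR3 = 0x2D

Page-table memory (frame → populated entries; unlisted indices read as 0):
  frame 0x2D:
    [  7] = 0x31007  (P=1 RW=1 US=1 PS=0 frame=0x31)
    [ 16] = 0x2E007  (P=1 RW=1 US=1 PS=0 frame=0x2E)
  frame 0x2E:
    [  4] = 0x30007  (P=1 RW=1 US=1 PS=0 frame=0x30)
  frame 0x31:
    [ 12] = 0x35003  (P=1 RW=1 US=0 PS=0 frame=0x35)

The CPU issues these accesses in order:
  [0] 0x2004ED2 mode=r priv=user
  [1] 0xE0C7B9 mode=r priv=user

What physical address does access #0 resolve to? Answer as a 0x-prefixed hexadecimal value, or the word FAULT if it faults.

Walk each access:
#0 VA=0x2004ED2 (r,user):
  L0: frame=0x2D idx=16 entry=0x2E007 [P=1 RW=1 US=1 PS=0]
  L1: frame=0x2E idx=4 entry=0x30007 [P=1 RW=1 US=1 PS=0]
  ⇒ phys 0x30ED2  [2 reads]
#1 VA=0xE0C7B9 (r,user):
  L0: frame=0x2D idx=7 entry=0x31007 [P=1 RW=1 US=1 PS=0]
  L1: frame=0x31 idx=12 entry=0x35003 [P=1 RW=1 US=0 PS=0]
  ✗ PROTECTION_VIOLATION  [2 reads]

Access #0 PA: 0x30ED2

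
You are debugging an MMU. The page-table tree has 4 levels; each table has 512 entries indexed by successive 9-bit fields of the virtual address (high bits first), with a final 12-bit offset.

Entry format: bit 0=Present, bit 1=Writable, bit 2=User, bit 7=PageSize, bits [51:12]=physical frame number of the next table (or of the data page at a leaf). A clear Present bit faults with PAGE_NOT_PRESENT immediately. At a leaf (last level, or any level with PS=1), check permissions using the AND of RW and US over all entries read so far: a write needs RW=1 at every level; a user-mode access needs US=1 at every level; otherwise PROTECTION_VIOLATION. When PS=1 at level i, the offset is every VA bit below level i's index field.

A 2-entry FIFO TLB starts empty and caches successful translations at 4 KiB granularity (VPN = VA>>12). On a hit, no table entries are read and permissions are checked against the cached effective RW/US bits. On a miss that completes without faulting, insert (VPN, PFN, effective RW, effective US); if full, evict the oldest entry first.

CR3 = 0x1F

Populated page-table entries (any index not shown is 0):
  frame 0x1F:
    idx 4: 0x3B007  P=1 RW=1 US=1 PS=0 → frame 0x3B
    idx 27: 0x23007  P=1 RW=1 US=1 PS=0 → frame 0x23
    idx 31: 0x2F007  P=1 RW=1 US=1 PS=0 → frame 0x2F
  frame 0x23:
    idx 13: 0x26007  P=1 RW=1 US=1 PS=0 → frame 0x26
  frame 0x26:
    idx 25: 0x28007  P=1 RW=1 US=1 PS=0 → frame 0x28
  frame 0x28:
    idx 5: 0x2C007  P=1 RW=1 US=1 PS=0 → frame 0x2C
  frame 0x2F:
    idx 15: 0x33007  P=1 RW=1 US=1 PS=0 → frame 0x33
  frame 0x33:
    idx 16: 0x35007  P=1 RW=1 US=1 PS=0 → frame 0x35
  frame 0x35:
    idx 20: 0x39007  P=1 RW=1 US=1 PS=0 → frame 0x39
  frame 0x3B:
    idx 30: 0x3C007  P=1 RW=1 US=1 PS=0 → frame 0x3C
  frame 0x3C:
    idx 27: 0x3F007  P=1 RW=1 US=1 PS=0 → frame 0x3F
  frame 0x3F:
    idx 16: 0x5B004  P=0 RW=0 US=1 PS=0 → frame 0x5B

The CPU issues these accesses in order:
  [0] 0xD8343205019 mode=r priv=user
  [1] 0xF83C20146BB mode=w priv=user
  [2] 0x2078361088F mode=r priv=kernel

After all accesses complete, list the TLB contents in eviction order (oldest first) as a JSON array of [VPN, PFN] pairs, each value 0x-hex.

Walk each access:
#0 VA=0xD8343205019 (r,user):
  L0 @0x1F[27] → 0x23007  P=1,RW=1,US=1,PS=0
  L1 @0x23[13] → 0x26007  P=1,RW=1,US=1,PS=0
  L2 @0x26[25] → 0x28007  P=1,RW=1,US=1,PS=0
  L3 @0x28[5] → 0x2C007  P=1,RW=1,US=1,PS=0
  ⇒ phys 0x2C019  [4 reads]
#1 VA=0xF83C20146BB (w,user):
  L0 @0x1F[31] → 0x2F007  P=1,RW=1,US=1,PS=0
  L1 @0x2F[15] → 0x33007  P=1,RW=1,US=1,PS=0
  L2 @0x33[16] → 0x35007  P=1,RW=1,US=1,PS=0
  L3 @0x35[20] → 0x39007  P=1,RW=1,US=1,PS=0
  ⇒ phys 0x396BB  [4 reads]
#2 VA=0x2078361088F (r,kernel):
  L0 @0x1F[4] → 0x3B007  P=1,RW=1,US=1,PS=0
  L1 @0x3B[30] → 0x3C007  P=1,RW=1,US=1,PS=0
  L2 @0x3C[27] → 0x3F007  P=1,RW=1,US=1,PS=0
  L3 @0x3F[16] → 0x5B004  P=0,RW=0,US=1,PS=0
  ✗ PAGE_NOT_PRESENT  [4 reads]

TLB: [["0xD8343205", "0x2C"], ["0xF83C2014", "0x39"]]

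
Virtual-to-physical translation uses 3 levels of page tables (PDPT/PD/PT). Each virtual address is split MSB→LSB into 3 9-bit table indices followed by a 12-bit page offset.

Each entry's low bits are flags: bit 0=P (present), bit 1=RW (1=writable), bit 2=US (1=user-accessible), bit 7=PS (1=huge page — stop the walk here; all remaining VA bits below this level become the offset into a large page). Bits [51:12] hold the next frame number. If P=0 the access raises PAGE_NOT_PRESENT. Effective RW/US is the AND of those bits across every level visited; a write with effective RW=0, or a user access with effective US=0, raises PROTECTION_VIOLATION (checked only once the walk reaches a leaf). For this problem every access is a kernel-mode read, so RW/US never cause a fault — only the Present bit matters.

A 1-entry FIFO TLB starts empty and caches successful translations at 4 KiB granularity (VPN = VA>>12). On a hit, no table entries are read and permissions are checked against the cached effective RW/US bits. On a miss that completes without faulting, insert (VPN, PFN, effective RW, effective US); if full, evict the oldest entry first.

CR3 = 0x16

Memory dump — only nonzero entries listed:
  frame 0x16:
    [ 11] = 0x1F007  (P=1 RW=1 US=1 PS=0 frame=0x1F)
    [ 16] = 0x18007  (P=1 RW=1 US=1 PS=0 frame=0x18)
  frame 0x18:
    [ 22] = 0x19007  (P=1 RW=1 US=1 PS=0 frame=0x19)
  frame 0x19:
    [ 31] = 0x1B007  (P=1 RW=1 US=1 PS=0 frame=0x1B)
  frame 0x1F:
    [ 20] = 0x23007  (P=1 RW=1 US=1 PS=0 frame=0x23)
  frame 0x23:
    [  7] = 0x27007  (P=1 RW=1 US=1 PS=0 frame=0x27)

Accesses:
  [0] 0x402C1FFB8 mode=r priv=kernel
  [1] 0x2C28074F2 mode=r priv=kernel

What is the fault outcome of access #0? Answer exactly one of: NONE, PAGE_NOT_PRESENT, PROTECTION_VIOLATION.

Per-access translation:
#0 VA=0x402C1FFB8 (r,kernel):
  L0: frame=0x16 idx=16 entry=0x18007 [P=1 RW=1 US=1 PS=0]
  L1: frame=0x18 idx=22 entry=0x19007 [P=1 RW=1 US=1 PS=0]
  L2: frame=0x19 idx=31 entry=0x1B007 [P=1 RW=1 US=1 PS=0]
  ⇒ phys 0x1BFB8  [3 reads]
#1 VA=0x2C28074F2 (r,kernel):
  L0: frame=0x16 idx=11 entry=0x1F007 [P=1 RW=1 US=1 PS=0]
  L1: frame=0x1F idx=20 entry=0x23007 [P=1 RW=1 US=1 PS=0]
  L2: frame=0x23 idx=7 entry=0x27007 [P=1 RW=1 US=1 PS=0]
  ⇒ phys 0x274F2  [3 reads]

Access #0 fault: NONE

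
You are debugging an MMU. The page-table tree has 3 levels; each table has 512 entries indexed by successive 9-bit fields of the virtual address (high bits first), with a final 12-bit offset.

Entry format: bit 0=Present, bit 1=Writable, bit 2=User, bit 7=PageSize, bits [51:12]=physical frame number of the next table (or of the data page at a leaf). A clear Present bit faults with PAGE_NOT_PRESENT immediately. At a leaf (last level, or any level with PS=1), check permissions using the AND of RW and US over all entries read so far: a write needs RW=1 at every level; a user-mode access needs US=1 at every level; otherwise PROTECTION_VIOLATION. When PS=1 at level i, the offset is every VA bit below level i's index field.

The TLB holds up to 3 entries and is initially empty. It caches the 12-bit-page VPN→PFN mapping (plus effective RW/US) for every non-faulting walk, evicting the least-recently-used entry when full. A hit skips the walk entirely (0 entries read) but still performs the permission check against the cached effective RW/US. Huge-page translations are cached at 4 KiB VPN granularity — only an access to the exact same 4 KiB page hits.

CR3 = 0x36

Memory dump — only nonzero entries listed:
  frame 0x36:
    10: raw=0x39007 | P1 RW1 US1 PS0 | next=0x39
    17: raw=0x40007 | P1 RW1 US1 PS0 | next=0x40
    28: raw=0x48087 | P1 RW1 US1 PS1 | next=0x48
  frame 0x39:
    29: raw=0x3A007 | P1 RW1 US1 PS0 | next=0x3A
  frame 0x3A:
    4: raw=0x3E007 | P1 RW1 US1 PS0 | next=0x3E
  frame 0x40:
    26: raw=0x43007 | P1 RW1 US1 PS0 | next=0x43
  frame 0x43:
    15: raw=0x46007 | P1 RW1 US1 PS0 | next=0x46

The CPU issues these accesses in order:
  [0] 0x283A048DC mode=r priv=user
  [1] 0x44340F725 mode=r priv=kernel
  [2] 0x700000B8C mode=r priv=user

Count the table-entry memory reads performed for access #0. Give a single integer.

Walk each access:
#0 VA=0x283A048DC (r,user):
  L0: frame=0x36 idx=10 entry=0x39007 [P=1 RW=1 US=1 PS=0]
  L1: frame=0x39 idx=29 entry=0x3A007 [P=1 RW=1 US=1 PS=0]
  L2: frame=0x3A idx=4 entry=0x3E007 [P=1 RW=1 US=1 PS=0]
  ⇒ phys 0x3E8DC  [3 reads]
#1 VA=0x44340F725 (r,kernel):
  L0: frame=0x36 idx=17 entry=0x40007 [P=1 RW=1 US=1 PS=0]
  L1: frame=0x40 idx=26 entry=0x43007 [P=1 RW=1 US=1 PS=0]
  L2: frame=0x43 idx=15 entry=0x46007 [P=1 RW=1 US=1 PS=0]
  ⇒ phys 0x46725  [3 reads]
#2 VA=0x700000B8C (r,user):
  L0: frame=0x36 idx=28 entry=0x48087 [P=1 RW=1 US=1 PS=1]
  ⇒ phys 0x48B8C (huge @L0)  [1 reads]

Entries read for #0: 3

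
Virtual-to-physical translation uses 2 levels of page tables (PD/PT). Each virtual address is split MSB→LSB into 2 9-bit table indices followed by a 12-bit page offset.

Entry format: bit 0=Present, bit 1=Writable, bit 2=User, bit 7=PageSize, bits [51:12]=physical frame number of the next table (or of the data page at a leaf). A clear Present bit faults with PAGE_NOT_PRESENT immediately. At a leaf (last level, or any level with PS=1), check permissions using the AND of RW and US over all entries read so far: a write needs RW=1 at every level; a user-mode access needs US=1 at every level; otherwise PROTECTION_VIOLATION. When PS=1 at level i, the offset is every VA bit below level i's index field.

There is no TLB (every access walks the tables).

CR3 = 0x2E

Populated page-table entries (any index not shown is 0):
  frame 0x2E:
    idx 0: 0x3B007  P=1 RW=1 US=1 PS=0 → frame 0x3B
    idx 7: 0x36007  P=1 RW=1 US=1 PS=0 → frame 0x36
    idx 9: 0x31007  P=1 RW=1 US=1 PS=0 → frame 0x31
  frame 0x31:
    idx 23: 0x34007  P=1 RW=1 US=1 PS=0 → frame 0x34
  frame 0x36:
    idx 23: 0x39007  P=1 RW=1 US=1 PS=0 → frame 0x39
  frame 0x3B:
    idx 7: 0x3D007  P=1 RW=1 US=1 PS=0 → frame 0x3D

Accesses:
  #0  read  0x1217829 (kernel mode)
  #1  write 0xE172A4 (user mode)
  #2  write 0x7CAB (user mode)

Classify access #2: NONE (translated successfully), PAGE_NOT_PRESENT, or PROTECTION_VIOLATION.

Trace:
#0 VA=0x1217829 (r,kernel):
  L0: frame=0x2E idx=9 entry=0x31007 [P=1 RW=1 US=1 PS=0]
  L1: frame=0x31 idx=23 entry=0x34007 [P=1 RW=1 US=1 PS=0]
  → PA=0x34829  (2 entries read)
#1 VA=0xE172A4 (w,user):
  L0: frame=0x2E idx=7 entry=0x36007 [P=1 RW=1 US=1 PS=0]
  L1: frame=0x36 idx=23 entry=0x39007 [P=1 RW=1 US=1 PS=0]
  → PA=0x392A4  (2 entries read)
#2 VA=0x7CAB (w,user):
  L0: frame=0x2E idx=0 entry=0x3B007 [P=1 RW=1 US=1 PS=0]
  L1: frame=0x3B idx=7 entry=0x3D007 [P=1 RW=1 US=1 PS=0]
  → PA=0x3DCAB  (2 entries read)

Access #2 fault: NONE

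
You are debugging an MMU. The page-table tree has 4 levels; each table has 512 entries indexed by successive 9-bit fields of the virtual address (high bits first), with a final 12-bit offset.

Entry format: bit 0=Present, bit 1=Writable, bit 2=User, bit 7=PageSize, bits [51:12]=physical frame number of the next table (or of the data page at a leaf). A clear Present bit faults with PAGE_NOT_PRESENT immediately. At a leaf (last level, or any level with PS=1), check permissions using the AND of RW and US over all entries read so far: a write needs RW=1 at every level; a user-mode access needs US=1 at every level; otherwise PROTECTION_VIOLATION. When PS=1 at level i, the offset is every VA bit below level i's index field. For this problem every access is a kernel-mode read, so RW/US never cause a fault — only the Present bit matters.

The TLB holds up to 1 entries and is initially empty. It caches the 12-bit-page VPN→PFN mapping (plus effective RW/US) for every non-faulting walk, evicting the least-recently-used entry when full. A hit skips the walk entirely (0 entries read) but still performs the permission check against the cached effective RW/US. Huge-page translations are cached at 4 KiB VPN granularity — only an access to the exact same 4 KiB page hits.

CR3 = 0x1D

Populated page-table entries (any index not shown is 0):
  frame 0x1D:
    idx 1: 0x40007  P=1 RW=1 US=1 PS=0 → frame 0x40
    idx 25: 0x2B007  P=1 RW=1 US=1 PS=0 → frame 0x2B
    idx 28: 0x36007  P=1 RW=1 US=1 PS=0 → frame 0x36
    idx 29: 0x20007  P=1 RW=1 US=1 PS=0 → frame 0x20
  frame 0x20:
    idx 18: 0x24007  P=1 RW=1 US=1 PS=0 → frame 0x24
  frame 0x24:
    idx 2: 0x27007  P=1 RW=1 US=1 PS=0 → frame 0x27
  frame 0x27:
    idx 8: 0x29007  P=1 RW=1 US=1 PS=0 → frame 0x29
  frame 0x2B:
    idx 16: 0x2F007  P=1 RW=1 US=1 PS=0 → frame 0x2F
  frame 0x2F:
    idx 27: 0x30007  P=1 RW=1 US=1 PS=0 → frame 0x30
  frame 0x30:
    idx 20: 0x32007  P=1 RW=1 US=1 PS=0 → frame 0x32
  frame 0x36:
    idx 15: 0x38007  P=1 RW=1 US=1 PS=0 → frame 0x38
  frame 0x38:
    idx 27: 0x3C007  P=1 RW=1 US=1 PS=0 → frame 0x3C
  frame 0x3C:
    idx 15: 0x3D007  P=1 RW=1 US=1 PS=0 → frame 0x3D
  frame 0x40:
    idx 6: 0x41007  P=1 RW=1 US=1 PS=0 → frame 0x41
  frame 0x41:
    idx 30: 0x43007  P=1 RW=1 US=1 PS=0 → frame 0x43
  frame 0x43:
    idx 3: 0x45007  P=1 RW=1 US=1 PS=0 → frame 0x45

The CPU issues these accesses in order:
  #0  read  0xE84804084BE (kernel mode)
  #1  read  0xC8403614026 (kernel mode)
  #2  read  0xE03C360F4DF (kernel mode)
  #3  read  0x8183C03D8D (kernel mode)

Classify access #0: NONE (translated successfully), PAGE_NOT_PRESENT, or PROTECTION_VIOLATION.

Trace:
#0 VA=0xE84804084BE (r,kernel):
  [0] read 0x1D idx=29: raw=0x20007 flags P=1 W=1 U=1 S=0
  [1] read 0x20 idx=18: raw=0x24007 flags P=1 W=1 U=1 S=0
  [2] read 0x24 idx=2: raw=0x27007 flags P=1 W=1 U=1 S=0
  [3] read 0x27 idx=8: raw=0x29007 flags P=1 W=1 U=1 S=0
  ✓ 0x294BE  — 4 lookups
#1 VA=0xC8403614026 (r,kernel):
  [0] read 0x1D idx=25: raw=0x2B007 flags P=1 W=1 U=1 S=0
  [1] read 0x2B idx=16: raw=0x2F007 flags P=1 W=1 U=1 S=0
  [2] read 0x2F idx=27: raw=0x30007 flags P=1 W=1 U=1 S=0
  [3] read 0x30 idx=20: raw=0x32007 flags P=1 W=1 U=1 S=0
  ✓ 0x32026  — 4 lookups
#2 VA=0xE03C360F4DF (r,kernel):
  [0] read 0x1D idx=28: raw=0x36007 flags P=1 W=1 U=1 S=0
  [1] read 0x36 idx=15: raw=0x38007 flags P=1 W=1 U=1 S=0
  [2] read 0x38 idx=27: raw=0x3C007 flags P=1 W=1 U=1 S=0
  [3] read 0x3C idx=15: raw=0x3D007 flags P=1 W=1 U=1 S=0
  ✓ 0x3D4DF  — 4 lookups
#3 VA=0x8183C03D8D (r,kernel):
  [0] read 0x1D idx=1: raw=0x40007 flags P=1 W=1 U=1 S=0
  [1] read 0x40 idx=6: raw=0x41007 flags P=1 W=1 U=1 S=0
  [2] read 0x41 idx=30: raw=0x43007 flags P=1 W=1 U=1 S=0
  [3] read 0x43 idx=3: raw=0x45007 flags P=1 W=1 U=1 S=0
  ✓ 0x45D8D  — 4 lookups

Access #0 fault: NONE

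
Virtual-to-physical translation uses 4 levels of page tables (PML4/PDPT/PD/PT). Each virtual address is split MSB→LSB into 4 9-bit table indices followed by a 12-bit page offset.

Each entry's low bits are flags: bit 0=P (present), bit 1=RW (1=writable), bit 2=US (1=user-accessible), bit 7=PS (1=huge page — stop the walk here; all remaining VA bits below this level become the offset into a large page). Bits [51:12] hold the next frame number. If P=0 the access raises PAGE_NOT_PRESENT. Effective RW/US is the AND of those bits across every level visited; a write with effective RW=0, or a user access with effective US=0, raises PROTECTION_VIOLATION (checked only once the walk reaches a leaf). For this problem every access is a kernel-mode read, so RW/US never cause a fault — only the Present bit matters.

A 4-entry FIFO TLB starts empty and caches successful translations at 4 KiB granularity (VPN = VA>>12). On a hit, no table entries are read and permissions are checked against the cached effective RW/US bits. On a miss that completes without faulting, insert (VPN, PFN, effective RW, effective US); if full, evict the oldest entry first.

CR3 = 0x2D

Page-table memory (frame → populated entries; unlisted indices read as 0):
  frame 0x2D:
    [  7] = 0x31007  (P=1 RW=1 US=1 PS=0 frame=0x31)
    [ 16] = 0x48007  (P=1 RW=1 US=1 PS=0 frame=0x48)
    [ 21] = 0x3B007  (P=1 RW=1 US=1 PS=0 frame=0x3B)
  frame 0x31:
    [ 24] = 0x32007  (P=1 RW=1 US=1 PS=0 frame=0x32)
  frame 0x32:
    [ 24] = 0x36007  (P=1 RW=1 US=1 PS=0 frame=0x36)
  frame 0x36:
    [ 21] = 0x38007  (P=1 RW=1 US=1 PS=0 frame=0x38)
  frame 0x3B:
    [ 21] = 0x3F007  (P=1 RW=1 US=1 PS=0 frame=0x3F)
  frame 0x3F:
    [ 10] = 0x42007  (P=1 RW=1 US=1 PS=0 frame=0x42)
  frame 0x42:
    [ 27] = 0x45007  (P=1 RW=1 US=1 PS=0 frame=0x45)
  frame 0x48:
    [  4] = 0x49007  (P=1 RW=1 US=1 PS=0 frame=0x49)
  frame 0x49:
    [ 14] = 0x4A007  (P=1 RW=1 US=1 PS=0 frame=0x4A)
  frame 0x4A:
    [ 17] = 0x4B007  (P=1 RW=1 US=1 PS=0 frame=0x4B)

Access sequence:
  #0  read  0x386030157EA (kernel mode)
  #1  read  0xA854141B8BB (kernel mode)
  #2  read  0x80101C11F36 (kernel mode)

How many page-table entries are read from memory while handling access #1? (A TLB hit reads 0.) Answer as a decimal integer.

Trace:
#0 VA=0x386030157EA (r,kernel):
  L0: frame=0x2D idx=7 entry=0x31007 [P=1 RW=1 US=1 PS=0]
  L1: frame=0x31 idx=24 entry=0x32007 [P=1 RW=1 US=1 PS=0]
  L2: frame=0x32 idx=24 entry=0x36007 [P=1 RW=1 US=1 PS=0]
  L3: frame=0x36 idx=21 entry=0x38007 [P=1 RW=1 US=1 PS=0]
  ✓ 0x387EA  — 4 lookups
#1 VA=0xA854141B8BB (r,kernel):
  L0: frame=0x2D idx=21 entry=0x3B007 [P=1 RW=1 US=1 PS=0]
  L1: frame=0x3B idx=21 entry=0x3F007 [P=1 RW=1 US=1 PS=0]
  L2: frame=0x3F idx=10 entry=0x42007 [P=1 RW=1 US=1 PS=0]
  L3: frame=0x42 idx=27 entry=0x45007 [P=1 RW=1 US=1 PS=0]
  ✓ 0x458BB  — 4 lookups
#2 VA=0x80101C11F36 (r,kernel):
  L0: frame=0x2D idx=16 entry=0x48007 [P=1 RW=1 US=1 PS=0]
  L1: frame=0x48 idx=4 entry=0x49007 [P=1 RW=1 US=1 PS=0]
  L2: frame=0x49 idx=14 entry=0x4A007 [P=1 RW=1 US=1 PS=0]
  L3: frame=0x4A idx=17 entry=0x4B007 [P=1 RW=1 US=1 PS=0]
  ✓ 0x4BF36  — 4 lookups

Entries read for #1: 4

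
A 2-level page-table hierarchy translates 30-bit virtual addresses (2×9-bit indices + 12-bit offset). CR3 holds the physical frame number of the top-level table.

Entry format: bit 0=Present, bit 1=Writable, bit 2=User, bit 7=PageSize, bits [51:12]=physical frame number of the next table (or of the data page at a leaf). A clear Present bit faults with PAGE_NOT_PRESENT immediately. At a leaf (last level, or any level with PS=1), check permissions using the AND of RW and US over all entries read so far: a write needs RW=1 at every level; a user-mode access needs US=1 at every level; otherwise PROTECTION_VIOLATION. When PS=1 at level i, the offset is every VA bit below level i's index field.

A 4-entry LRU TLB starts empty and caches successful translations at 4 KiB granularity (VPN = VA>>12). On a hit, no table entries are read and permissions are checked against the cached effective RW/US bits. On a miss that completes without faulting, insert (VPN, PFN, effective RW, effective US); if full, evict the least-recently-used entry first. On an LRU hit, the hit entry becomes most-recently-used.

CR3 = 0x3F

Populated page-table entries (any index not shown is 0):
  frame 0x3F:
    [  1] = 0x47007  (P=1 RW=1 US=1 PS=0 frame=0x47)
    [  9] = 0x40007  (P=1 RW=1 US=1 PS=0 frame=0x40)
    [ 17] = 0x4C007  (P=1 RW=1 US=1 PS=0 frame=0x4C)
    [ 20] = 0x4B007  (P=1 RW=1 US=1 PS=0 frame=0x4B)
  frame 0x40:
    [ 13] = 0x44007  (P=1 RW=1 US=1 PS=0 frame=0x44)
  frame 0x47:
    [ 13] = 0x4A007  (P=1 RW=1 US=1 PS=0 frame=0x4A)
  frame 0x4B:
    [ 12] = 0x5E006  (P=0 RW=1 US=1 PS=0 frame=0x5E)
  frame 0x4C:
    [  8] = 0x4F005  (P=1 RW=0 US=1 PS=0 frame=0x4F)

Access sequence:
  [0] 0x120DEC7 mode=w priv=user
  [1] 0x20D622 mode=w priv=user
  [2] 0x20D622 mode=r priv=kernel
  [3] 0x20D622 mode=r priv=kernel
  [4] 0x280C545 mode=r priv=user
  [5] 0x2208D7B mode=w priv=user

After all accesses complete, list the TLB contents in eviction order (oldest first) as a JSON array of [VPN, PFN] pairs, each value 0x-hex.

Per-access translation:
#0 VA=0x120DEC7 (w,user):
  L0 @0x3F[9] → 0x40007  P=1,RW=1,US=1,PS=0
  L1 @0x40[13] → 0x44007  P=1,RW=1,US=1,PS=0
  → PA=0x44EC7  (2 entries read)
#1 VA=0x20D622 (w,user):
  L0 @0x3F[1] → 0x47007  P=1,RW=1,US=1,PS=0
  L1 @0x47[13] → 0x4A007  P=1,RW=1,US=1,PS=0
  → PA=0x4A622  (2 entries read)
#2 VA=0x20D622 (r,kernel):
  TLB hit vpn=0x20D → PA=0x4A622
#3 VA=0x20D622 (r,kernel):
  TLB hit vpn=0x20D → PA=0x4A622
#4 VA=0x280C545 (r,user):
  L0 @0x3F[20] → 0x4B007  P=1,RW=1,US=1,PS=0
  L1 @0x4B[12] → 0x5E006  P=0,RW=1,US=1,PS=0
  → PAGE_NOT_PRESENT  (2 entries read)
#5 VA=0x2208D7B (w,user):
  L0 @0x3F[17] → 0x4C007  P=1,RW=1,US=1,PS=0
  L1 @0x4C[8] → 0x4F005  P=1,RW=0,US=1,PS=0
  → PROTECTION_VIOLATION  (2 entries read)

TLB: [["0x120D", "0x44"], ["0x20D", "0x4A"]]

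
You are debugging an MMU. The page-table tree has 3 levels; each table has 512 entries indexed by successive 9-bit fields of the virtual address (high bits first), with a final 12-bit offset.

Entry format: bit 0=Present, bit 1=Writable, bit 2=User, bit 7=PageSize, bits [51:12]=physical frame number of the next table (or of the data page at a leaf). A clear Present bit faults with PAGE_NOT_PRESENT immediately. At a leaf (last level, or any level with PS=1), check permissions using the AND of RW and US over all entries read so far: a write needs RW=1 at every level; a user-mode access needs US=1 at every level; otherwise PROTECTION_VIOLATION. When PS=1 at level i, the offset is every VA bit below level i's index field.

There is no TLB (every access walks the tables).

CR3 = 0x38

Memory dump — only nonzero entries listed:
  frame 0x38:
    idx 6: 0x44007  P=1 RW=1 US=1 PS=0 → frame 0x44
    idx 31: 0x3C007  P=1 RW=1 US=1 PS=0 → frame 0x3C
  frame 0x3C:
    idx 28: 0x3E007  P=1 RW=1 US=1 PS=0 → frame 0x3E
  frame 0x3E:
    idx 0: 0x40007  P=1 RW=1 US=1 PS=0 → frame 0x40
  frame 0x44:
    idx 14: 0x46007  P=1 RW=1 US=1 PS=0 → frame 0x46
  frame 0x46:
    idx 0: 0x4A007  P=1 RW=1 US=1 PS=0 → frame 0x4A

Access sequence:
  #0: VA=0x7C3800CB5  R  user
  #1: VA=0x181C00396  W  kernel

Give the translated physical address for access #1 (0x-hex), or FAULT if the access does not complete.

Trace:
#0 VA=0x7C3800CB5 (r,user):
  L0 @0x38[31] → 0x3C007  P=1,RW=1,US=1,PS=0
  L1 @0x3C[28] → 0x3E007  P=1,RW=1,US=1,PS=0
  L2 @0x3E[0] → 0x40007  P=1,RW=1,US=1,PS=0
  → PA=0x40CB5  (3 entries read)
#1 VA=0x181C00396 (w,kernel):
  L0 @0x38[6] → 0x44007  P=1,RW=1,US=1,PS=0
  L1 @0x44[14] → 0x46007  P=1,RW=1,US=1,PS=0
  L2 @0x46[0] → 0x4A007  P=1,RW=1,US=1,PS=0
  → PA=0x4A396  (3 entries read)

Access #1 PA: 0x4A396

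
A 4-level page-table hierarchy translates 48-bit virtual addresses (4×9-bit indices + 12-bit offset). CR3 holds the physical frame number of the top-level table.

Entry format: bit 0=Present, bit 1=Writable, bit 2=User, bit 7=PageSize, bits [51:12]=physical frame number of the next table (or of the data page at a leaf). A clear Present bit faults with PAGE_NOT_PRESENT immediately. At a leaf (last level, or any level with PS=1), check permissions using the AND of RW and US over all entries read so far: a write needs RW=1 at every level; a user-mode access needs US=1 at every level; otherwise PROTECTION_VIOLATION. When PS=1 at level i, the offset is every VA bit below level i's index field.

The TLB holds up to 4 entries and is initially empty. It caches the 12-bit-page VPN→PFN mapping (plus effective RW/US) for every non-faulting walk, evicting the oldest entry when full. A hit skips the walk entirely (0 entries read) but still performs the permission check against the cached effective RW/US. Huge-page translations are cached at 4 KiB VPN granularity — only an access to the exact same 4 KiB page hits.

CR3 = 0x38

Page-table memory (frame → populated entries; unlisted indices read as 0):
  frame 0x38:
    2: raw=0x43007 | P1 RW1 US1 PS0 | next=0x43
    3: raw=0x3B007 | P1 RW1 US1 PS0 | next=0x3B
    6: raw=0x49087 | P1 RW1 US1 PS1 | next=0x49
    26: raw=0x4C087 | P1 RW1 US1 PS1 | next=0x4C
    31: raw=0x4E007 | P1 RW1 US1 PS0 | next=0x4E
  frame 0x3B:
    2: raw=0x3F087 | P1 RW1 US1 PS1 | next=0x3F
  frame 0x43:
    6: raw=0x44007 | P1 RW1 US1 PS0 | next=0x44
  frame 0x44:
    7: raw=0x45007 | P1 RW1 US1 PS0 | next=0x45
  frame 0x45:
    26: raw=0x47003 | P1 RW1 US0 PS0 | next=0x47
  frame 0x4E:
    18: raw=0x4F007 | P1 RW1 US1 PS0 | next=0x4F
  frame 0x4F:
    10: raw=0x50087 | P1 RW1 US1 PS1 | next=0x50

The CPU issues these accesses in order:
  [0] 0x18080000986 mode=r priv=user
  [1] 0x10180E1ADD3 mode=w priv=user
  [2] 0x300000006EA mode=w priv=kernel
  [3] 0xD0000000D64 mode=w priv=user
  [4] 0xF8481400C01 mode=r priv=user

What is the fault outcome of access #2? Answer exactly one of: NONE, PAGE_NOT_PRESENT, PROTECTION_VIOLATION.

Trace:
#0 VA=0x18080000986 (r,user):
  [0] read 0x38 idx=3: raw=0x3B007 flags P=1 W=1 U=1 S=0
  [1] read 0x3B idx=2: raw=0x3F087 flags P=1 W=1 U=1 S=1
  → PA=0x3F986 (huge @L1)  (2 entries read)
#1 VA=0x10180E1ADD3 (w,user):
  [0] read 0x38 idx=2: raw=0x43007 flags P=1 W=1 U=1 S=0
  [1] read 0x43 idx=6: raw=0x44007 flags P=1 W=1 U=1 S=0
  [2] read 0x44 idx=7: raw=0x45007 flags P=1 W=1 U=1 S=0
  [3] read 0x45 idx=26: raw=0x47003 flags P=1 W=1 U=0 S=0
  ✗ PROTECTION_VIOLATION  [4 reads]
#2 VA=0x300000006EA (w,kernel):
  [0] read 0x38 idx=6: raw=0x49087 flags P=1 W=1 U=1 S=1
  → PA=0x496EA (huge @L0)  (1 entries read)
#3 VA=0xD0000000D64 (w,user):
  [0] read 0x38 idx=26: raw=0x4C087 flags P=1 W=1 U=1 S=1
  → PA=0x4CD64 (huge @L0)  (1 entries read)
#4 VA=0xF8481400C01 (r,user):
  [0] read 0x38 idx=31: raw=0x4E007 flags P=1 W=1 U=1 S=0
  [1] read 0x4E idx=18: raw=0x4F007 flags P=1 W=1 U=1 S=0
  [2] read 0x4F idx=10: raw=0x50087 flags P=1 W=1 U=1 S=1
  → PA=0x50C01 (huge @L2)  (3 entries read)

Access #2 fault: NONE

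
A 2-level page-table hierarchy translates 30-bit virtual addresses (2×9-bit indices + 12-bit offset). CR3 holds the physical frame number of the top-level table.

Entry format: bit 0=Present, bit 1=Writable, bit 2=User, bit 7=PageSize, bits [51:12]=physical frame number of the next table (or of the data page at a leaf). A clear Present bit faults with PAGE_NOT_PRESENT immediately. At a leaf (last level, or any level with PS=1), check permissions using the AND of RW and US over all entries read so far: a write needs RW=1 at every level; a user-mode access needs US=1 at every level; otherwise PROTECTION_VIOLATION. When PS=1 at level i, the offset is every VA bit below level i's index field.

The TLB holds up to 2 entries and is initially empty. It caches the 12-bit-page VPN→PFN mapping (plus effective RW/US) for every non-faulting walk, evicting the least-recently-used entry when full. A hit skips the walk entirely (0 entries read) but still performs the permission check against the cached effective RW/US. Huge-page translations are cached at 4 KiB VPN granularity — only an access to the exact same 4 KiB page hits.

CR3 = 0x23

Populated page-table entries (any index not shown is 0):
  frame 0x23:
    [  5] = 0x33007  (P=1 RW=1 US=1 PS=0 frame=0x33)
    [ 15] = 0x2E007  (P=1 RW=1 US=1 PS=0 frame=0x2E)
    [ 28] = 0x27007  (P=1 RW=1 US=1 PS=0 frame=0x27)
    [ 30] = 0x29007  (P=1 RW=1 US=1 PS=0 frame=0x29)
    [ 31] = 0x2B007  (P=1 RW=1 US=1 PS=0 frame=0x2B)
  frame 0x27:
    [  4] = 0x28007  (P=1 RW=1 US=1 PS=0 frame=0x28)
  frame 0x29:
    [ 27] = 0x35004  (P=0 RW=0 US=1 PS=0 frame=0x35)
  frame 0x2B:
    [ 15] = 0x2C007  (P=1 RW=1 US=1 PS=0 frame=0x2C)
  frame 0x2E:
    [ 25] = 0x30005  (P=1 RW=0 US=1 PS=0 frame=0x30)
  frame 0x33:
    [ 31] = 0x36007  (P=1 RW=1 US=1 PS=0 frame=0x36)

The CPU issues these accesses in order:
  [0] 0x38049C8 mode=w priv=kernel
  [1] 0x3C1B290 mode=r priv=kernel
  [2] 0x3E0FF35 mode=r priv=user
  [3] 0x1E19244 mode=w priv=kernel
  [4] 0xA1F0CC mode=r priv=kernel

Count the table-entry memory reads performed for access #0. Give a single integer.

Walk each access:
#0 VA=0x38049C8 (w,kernel):
  L0: frame=0x23 idx=28 entry=0x27007 [P=1 RW=1 US=1 PS=0]
  L1: frame=0x27 idx=4 entry=0x28007 [P=1 RW=1 US=1 PS=0]
  ✓ 0x289C8  — 2 lookups
#1 VA=0x3C1B290 (r,kernel):
  L0: frame=0x23 idx=30 entry=0x29007 [P=1 RW=1 US=1 PS=0]
  L1: frame=0x29 idx=27 entry=0x35004 [P=0 RW=0 US=1 PS=0]
  ⇒ fault: PAGE_NOT_PRESENT  — 2 lookups
#2 VA=0x3E0FF35 (r,user):
  L0: frame=0x23 idx=31 entry=0x2B007 [P=1 RW=1 US=1 PS=0]
  L1: frame=0x2B idx=15 entry=0x2C007 [P=1 RW=1 US=1 PS=0]
  ✓ 0x2CF35  — 2 lookups
#3 VA=0x1E19244 (w,kernel):
  L0: frame=0x23 idx=15 entry=0x2E007 [P=1 RW=1 US=1 PS=0]
  L1: frame=0x2E idx=25 entry=0x30005 [P=1 RW=0 US=1 PS=0]
  ⇒ fault: PROTECTION_VIOLATION  — 2 lookups
#4 VA=0xA1F0CC (r,kernel):
  L0: frame=0x23 idx=5 entry=0x33007 [P=1 RW=1 US=1 PS=0]
  L1: frame=0x33 idx=31 entry=0x36007 [P=1 RW=1 US=1 PS=0]
  ✓ 0x360CC  — 2 lookups

Entries read for #0: 2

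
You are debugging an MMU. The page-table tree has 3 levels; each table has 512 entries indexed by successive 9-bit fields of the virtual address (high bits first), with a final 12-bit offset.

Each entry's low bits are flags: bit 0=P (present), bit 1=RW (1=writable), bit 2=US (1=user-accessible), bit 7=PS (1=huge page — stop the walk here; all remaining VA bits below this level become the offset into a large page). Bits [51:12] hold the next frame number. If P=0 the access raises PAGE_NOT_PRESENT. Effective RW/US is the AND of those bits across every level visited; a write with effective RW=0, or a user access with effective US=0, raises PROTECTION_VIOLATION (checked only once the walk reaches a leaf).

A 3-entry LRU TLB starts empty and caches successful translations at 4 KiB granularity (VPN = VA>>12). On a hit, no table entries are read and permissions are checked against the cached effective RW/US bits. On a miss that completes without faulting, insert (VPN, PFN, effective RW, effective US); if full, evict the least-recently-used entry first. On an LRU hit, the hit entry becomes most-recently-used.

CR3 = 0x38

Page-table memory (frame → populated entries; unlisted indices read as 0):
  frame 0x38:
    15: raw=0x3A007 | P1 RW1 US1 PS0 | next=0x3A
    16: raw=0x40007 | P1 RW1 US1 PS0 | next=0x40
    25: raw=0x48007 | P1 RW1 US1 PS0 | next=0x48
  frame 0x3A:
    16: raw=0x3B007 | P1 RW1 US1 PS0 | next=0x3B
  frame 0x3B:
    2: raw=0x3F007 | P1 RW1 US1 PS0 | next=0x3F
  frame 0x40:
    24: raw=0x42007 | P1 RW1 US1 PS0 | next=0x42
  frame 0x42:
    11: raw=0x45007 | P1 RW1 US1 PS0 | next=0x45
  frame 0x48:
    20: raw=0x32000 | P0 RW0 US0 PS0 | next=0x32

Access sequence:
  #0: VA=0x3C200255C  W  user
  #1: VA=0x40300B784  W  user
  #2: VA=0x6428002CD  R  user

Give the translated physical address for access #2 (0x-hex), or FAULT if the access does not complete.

Trace:
#0 VA=0x3C200255C (w,user):
  [0] read 0x38 idx=15: raw=0x3A007 flags P=1 W=1 U=1 S=0
  [1] read 0x3A idx=16: raw=0x3B007 flags P=1 W=1 U=1 S=0
  [2] read 0x3B idx=2: raw=0x3F007 flags P=1 W=1 U=1 S=0
  ✓ 0x3F55C  — 3 lookups
#1 VA=0x40300B784 (w,user):
  [0] read 0x38 idx=16: raw=0x40007 flags P=1 W=1 U=1 S=0
  [1] read 0x40 idx=24: raw=0x42007 flags P=1 W=1 U=1 S=0
  [2] read 0x42 idx=11: raw=0x45007 flags P=1 W=1 U=1 S=0
  ✓ 0x45784  — 3 lookups
#2 VA=0x6428002CD (r,user):
  [0] read 0x38 idx=25: raw=0x48007 flags P=1 W=1 U=1 S=0
  [1] read 0x48 idx=20: raw=0x32000 flags P=0 W=0 U=0 S=0
  ✗ PAGE_NOT_PRESENT  [2 reads]

Access #2 PA: FAULT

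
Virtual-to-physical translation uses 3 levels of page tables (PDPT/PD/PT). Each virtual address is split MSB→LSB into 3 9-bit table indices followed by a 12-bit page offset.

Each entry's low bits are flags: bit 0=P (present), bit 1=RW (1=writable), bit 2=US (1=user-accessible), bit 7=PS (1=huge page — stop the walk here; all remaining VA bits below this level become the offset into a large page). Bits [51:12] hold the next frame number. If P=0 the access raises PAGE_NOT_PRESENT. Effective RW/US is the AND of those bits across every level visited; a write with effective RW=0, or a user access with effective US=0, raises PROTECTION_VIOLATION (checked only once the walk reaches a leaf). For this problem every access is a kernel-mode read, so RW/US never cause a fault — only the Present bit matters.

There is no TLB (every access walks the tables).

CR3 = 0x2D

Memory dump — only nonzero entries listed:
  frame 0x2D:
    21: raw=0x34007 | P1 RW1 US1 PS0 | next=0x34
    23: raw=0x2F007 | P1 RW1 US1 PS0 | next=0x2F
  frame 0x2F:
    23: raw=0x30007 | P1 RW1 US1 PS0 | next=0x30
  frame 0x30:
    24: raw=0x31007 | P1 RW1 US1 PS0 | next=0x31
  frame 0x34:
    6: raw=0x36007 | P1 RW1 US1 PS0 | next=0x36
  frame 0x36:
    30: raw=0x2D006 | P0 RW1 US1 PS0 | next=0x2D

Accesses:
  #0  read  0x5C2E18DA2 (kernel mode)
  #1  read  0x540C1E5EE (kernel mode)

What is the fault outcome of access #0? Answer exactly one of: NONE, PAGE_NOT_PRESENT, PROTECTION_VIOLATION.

Per-access translation:
#0 VA=0x5C2E18DA2 (r,kernel):
  lvl0: tbl 0x2D, slot 23 ⇒ 0x2F007 (P1/RW1/US1/PS0)
  lvl1: tbl 0x2F, slot 23 ⇒ 0x30007 (P1/RW1/US1/PS0)
  lvl2: tbl 0x30, slot 24 ⇒ 0x31007 (P1/RW1/US1/PS0)
  → PA=0x31DA2  (3 entries read)
#1 VA=0x540C1E5EE (r,kernel):
  lvl0: tbl 0x2D, slot 21 ⇒ 0x34007 (P1/RW1/US1/PS0)
  lvl1: tbl 0x34, slot 6 ⇒ 0x36007 (P1/RW1/US1/PS0)
  lvl2: tbl 0x36, slot 30 ⇒ 0x2D006 (P0/RW1/US1/PS0)
  → PAGE_NOT_PRESENT  (3 entries read)

Access #0 fault: NONE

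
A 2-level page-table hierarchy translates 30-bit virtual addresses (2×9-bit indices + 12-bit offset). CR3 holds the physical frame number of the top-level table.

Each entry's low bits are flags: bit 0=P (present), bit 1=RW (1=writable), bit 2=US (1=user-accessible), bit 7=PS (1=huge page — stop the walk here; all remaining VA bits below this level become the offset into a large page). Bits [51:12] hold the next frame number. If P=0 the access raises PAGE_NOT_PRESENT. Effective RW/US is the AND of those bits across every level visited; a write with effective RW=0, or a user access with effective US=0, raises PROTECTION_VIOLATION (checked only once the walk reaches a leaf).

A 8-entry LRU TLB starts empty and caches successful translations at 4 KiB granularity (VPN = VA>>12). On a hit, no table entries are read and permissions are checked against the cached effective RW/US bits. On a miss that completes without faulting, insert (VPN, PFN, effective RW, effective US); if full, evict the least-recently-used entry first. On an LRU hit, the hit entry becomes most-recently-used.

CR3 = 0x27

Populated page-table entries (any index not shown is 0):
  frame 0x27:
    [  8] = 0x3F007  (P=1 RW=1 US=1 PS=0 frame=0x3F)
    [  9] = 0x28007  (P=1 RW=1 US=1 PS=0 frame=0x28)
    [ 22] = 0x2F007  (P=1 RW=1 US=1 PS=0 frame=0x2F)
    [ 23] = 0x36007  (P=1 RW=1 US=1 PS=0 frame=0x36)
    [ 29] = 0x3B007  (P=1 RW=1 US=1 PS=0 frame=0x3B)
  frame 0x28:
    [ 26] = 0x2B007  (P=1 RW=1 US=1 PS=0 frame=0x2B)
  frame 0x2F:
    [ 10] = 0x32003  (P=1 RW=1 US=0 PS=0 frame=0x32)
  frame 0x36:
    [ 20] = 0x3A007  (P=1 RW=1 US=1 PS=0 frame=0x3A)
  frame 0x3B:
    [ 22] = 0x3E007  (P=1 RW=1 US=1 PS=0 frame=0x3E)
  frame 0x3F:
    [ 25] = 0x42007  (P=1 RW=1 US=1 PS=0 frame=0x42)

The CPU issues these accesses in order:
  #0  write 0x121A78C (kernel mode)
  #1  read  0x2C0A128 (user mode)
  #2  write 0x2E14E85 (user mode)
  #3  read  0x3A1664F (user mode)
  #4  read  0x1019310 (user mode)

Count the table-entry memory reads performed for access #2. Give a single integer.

Walk each access:
#0 VA=0x121A78C (w,kernel):
  L0: frame=0x27 idx=9 entry=0x28007 [P=1 RW=1 US=1 PS=0]
  L1: frame=0x28 idx=26 entry=0x2B007 [P=1 RW=1 US=1 PS=0]
  → PA=0x2B78C  (2 entries read)
#1 VA=0x2C0A128 (r,user):
  L0: frame=0x27 idx=22 entry=0x2F007 [P=1 RW=1 US=1 PS=0]
  L1: frame=0x2F idx=10 entry=0x32003 [P=1 RW=1 US=0 PS=0]
  ⇒ fault: PROTECTION_VIOLATION  — 2 lookups
#2 VA=0x2E14E85 (w,user):
  L0: frame=0x27 idx=23 entry=0x36007 [P=1 RW=1 US=1 PS=0]
  L1: frame=0x36 idx=20 entry=0x3A007 [P=1 RW=1 US=1 PS=0]
  → PA=0x3AE85  (2 entries read)
#3 VA=0x3A1664F (r,user):
  L0: frame=0x27 idx=29 entry=0x3B007 [P=1 RW=1 US=1 PS=0]
  L1: frame=0x3B idx=22 entry=0x3E007 [P=1 RW=1 US=1 PS=0]
  → PA=0x3E64F  (2 entries read)
#4 VA=0x1019310 (r,user):
  L0: frame=0x27 idx=8 entry=0x3F007 [P=1 RW=1 US=1 PS=0]
  L1: frame=0x3F idx=25 entry=0x42007 [P=1 RW=1 US=1 PS=0]
  → PA=0x42310  (2 entries read)

Entries read for #2: 2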